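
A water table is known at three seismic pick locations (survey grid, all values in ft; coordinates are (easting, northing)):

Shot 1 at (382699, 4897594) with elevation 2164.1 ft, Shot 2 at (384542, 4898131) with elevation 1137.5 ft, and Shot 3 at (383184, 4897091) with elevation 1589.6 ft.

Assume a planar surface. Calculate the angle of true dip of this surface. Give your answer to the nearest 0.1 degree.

40.0°

Let the plane be z = a·E + b·N + c.
Shot 2−Shot 1: 1843a + 537b = −1026.6;  Shot 3−Shot 1: 485a − 503b = −574.5.
Solving gives a = −0.69466, b = 0.47235.
Gradient magnitude |∇z| = √(a² + b²) = √(0.48255 + 0.22311) = 0.84004.
True dip = arctan(0.84004) = 40.0°, dipping toward SE (azimuth ≈ 124°).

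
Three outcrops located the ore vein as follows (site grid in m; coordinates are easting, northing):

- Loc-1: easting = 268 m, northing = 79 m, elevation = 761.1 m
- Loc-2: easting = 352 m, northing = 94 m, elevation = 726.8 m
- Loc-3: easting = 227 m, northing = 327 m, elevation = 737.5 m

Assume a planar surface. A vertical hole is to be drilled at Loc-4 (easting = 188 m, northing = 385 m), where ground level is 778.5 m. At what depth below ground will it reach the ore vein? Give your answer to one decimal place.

Two edge vectors: Loc-1→Loc-2 = (84, 15, -34.3), Loc-1→Loc-3 = (-41, 248, -23.6).
Normal n = (Loc-1→Loc-2) × (Loc-1→Loc-3) = (8152.4, 3388.7, 21447).
So ∂z/∂easting = −n_x/n_z = −0.38012 and ∂z/∂northing = −n_y/n_z = −0.15800.
Intercept c from Loc-1: 761.1 + 101.87 + 12.48 = 875.45.
At (188, 385): z_contact = −71.46 − 60.83 + 875.45 = 743.16 m.
Depth below ground = 778.5 − 743.16 = 35.3 m.

35.3 m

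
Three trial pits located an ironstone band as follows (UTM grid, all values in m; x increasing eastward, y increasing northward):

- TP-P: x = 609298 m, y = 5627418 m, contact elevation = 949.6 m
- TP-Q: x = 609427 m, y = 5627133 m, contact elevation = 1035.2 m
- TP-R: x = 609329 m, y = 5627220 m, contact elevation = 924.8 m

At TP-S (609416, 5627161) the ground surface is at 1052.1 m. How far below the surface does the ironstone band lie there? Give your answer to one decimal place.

Two edge vectors: TP-P→TP-Q = (129, -285, 85.6), TP-P→TP-R = (31, -198, -24.8).
Normal n = (TP-P→TP-Q) × (TP-P→TP-R) = (24016.8, 5852.8, -16707).
So ∂z/∂x = −n_x/n_z = 1.437529179 and ∂z/∂y = −n_y/n_z = 0.350320225.
Intercept c from TP-P: 949.6 − 875883.65 − 1971398.34 = −2846332.39.
At (609416, 5627161): z_contact = 876053.28 + 1971308.31 − 2846332.39 = 1029.20 m.
Depth below ground = 1052.1 − 1029.20 = 22.9 m.

22.9 m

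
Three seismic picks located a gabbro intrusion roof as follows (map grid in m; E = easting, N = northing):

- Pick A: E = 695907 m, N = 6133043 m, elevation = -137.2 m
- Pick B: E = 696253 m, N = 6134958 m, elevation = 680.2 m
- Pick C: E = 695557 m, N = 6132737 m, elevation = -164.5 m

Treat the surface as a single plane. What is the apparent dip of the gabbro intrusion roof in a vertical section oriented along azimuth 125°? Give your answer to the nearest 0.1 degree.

Let the plane be z = a·E + b·N + c.
Pick B−Pick A: 346a + 1915b = 817.4;  Pick C−Pick A: −350a − 306b = −27.3.
Solving gives a = −0.35056, b = 0.49018.
Unit vector along 125° is (sin 125°, cos 125°) = (0.8192, -0.5736).
Slope in that direction = a·(0.8192) + b·(-0.5736) = −0.56831.
Apparent dip = arctan|0.56831| = 29.6° (true dip is 31.1°, so apparent ≤ true as expected).

29.6°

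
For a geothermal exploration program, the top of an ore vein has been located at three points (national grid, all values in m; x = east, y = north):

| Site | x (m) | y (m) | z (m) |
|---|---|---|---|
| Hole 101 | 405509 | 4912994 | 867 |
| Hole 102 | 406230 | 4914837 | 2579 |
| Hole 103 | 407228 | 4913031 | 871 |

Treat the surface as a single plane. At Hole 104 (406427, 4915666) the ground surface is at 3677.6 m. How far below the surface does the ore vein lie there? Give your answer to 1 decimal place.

326.3 m

Two edge vectors: Hole 101→Hole 102 = (721, 1843, 1712), Hole 101→Hole 103 = (1719, 37, 4).
Normal n = (Hole 101→Hole 102) × (Hole 101→Hole 103) = (-55972, 2940044, -3141440).
So ∂z/∂x = −n_x/n_z = −0.017817307 and ∂z/∂y = −n_y/n_z = 0.935890547.
Intercept c from Hole 101: 867 + 7225.08 − 4598024.64 = −4589932.56.
At (406427, 4915666): z_contact = −7241.43 + 4600525.34 − 4589932.56 = 3351.34 m.
Depth below ground = 3677.6 − 3351.34 = 326.3 m.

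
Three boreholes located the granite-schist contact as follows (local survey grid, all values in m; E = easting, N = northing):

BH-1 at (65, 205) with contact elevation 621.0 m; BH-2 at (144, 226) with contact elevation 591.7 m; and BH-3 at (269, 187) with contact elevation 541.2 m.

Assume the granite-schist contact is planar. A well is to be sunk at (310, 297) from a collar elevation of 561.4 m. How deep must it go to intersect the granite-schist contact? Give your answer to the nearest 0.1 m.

29.7 m

Two edge vectors: BH-1→BH-2 = (79, 21, -29.3), BH-1→BH-3 = (204, -18, -79.8).
Normal n = (BH-1→BH-2) × (BH-1→BH-3) = (-2203.2, 327, -5706).
So ∂z/∂E = −n_x/n_z = −0.38612 and ∂z/∂N = −n_y/n_z = 0.05731.
Intercept c from BH-1: 621 + 25.10 − 11.75 = 634.35.
At (310, 297): z_contact = −119.70 + 17.02 + 634.35 = 531.67 m.
Depth below ground = 561.4 − 531.67 = 29.7 m.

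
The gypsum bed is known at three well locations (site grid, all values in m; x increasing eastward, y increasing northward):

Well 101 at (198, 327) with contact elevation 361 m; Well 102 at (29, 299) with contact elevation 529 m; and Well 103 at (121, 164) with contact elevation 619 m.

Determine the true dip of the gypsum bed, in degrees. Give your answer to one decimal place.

55.3°

Let the plane be z = a·x + b·y + c.
Well 102−Well 101: −169a − 28b = 168;  Well 103−Well 101: −77a − 163b = 258.
Solving gives a = −0.79398, b = −1.20775.
Gradient magnitude |∇z| = √(a² + b²) = √(0.63041 + 1.45866) = 1.44536.
True dip = arctan(1.44536) = 55.3°, dipping toward NNE (azimuth ≈ 033°).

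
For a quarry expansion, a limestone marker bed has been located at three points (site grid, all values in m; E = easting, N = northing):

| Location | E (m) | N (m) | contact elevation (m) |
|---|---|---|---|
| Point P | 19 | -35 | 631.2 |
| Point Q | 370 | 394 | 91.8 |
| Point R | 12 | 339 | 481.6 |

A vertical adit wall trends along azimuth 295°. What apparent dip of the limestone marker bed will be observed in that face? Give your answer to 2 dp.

36.92°

Two edge vectors: Point P→Point Q = (351, 429, -539.4), Point P→Point R = (-7, 374, -149.6).
Normal n = (Point P→Point Q) × (Point P→Point R) = (137557.2, 56285.4, 134277).
So ∂z/∂E = −n_x/n_z = −1.02443 and ∂z/∂N = −n_y/n_z = −0.41917.
Unit vector along 295° is (sin 295°, cos 295°) = (-0.9063, 0.4226).
Slope in that direction = a·(-0.9063) + b·(0.4226) = 0.75130.
Apparent dip = arctan|0.75130| = 36.92° (true dip is 47.9°, so apparent ≤ true as expected).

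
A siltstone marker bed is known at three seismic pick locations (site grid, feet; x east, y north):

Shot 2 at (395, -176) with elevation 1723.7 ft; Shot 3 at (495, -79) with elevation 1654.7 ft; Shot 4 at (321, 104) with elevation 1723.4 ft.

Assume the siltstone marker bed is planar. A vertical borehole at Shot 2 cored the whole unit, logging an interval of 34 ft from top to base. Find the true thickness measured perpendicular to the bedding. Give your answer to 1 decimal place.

29.6 ft

Let the plane be z = a·x + b·y + c.
Shot 3−Shot 2: 100a + 97b = −69;  Shot 4−Shot 2: −74a + 280b = −0.3.
Solving gives a = −0.54838, b = −0.14600.
|∇z| = √(a²+b²) = 0.56748, so dip δ = arctan(0.56748) = 29.57°.
True thickness = vertical thickness × cos δ = 34 × cos 29.57° = 29.6 ft.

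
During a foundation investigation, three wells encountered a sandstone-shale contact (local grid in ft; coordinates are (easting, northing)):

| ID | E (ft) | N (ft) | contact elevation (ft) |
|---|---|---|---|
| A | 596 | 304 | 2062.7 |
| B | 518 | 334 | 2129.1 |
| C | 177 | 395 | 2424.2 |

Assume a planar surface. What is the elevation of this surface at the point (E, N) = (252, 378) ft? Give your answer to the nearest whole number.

Two edge vectors: A→B = (-78, 30, 66.4), A→C = (-419, 91, 361.5).
Normal n = (A→B) × (A→C) = (4802.6, 375.4, 5472).
So ∂z/∂E = −n_x/n_z = −0.87767 and ∂z/∂N = −n_y/n_z = −0.06860.
Intercept c from A: 2062.7 + 523.09 + 20.86 = 2606.65.
At (252, 378): z = −221.2 − 25.9 + 2606.65 = 2359.5 ft.

2360 ft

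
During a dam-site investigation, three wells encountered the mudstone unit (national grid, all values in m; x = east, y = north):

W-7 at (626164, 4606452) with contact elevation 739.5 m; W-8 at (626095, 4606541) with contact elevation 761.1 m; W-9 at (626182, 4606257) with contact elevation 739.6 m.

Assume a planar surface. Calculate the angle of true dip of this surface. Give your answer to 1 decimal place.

19.7°

Two edge vectors: W-7→W-8 = (-69, 89, 21.6), W-7→W-9 = (18, -195, 0.1).
Normal n = (W-7→W-8) × (W-7→W-9) = (4220.9, 395.7, 11853).
So ∂z/∂x = −n_x/n_z = −0.35610 and ∂z/∂y = −n_y/n_z = −0.03338.
Gradient magnitude |∇z| = √(a² + b²) = √(0.12681 + 0.00111) = 0.35767.
True dip = arctan(0.35767) = 19.7°, dipping toward E (azimuth ≈ 085°).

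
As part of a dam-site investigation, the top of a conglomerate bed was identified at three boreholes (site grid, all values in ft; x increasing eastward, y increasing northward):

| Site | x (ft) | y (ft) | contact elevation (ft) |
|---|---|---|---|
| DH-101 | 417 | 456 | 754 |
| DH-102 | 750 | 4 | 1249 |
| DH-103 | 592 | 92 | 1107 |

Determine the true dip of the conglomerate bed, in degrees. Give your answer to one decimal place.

41.4°

Let the plane be z = a·x + b·y + c.
DH-102−DH-101: 333a − 452b = 495;  DH-103−DH-101: 175a − 364b = 353.
Solving gives a = 0.48974, b = −0.73433.
Gradient magnitude |∇z| = √(a² + b²) = √(0.23985 + 0.53924) = 0.88266.
True dip = arctan(0.88266) = 41.4°, dipping toward NNW (azimuth ≈ 326°).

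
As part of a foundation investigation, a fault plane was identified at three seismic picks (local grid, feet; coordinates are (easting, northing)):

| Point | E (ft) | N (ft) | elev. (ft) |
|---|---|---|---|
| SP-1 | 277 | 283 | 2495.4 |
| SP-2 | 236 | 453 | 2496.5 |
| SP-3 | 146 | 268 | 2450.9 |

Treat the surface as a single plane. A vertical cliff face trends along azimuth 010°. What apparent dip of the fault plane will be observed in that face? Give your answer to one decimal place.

8.1°

Let the plane be z = a·E + b·N + c.
SP-2−SP-1: −41a + 170b = 1.1;  SP-3−SP-1: −131a − 15b = −44.5.
Solving gives a = 0.32984, b = 0.08602.
Unit vector along 010° is (sin 10°, cos 10°) = (0.1736, 0.9848).
Slope in that direction = a·(0.1736) + b·(0.9848) = 0.14199.
Apparent dip = arctan|0.14199| = 8.1° (true dip is 18.8°, so apparent ≤ true as expected).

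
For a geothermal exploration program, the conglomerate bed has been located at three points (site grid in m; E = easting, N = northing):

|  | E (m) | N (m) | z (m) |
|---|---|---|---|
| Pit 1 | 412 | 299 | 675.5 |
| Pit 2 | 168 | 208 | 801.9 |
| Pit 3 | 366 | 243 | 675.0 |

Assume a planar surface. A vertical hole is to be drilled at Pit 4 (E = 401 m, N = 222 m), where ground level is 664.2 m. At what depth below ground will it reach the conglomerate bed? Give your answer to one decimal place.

Let the plane be z = a·E + b·N + c.
Pit 2−Pit 1: −244a − 91b = 126.4;  Pit 3−Pit 1: −46a − 56b = −0.5.
Solving gives a = −0.75162, b = 0.62633.
Then c = 675.5 − a·412 − b·299 = 797.90.
At (401, 222): z_contact = −301.40 + 139.05 + 797.90 = 635.54 m.
Depth below ground = 664.2 − 635.54 = 28.7 m.

28.7 m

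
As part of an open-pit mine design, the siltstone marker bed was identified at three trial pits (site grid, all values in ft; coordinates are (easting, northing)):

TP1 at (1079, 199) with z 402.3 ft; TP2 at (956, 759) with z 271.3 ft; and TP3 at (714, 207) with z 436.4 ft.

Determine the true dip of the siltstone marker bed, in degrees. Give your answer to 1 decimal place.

Two edge vectors: TP1→TP2 = (-123, 560, -131), TP1→TP3 = (-365, 8, 34.1).
Normal n = (TP1→TP2) × (TP1→TP3) = (20144, 52009.3, 203416).
So ∂z/∂E = −n_x/n_z = −0.09903 and ∂z/∂N = −n_y/n_z = −0.25568.
Gradient magnitude |∇z| = √(a² + b²) = √(0.00981 + 0.06537) = 0.27419.
True dip = arctan(0.27419) = 15.3°, dipping toward NNE (azimuth ≈ 021°).

15.3°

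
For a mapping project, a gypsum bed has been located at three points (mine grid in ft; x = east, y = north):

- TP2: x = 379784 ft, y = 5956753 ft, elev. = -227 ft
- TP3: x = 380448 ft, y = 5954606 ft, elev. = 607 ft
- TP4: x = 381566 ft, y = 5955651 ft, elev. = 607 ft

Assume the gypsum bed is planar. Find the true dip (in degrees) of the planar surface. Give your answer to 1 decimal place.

Let the plane be z = a·x + b·y + c.
TP3−TP2: 664a − 2147b = 834;  TP4−TP2: 1782a − 1102b = 834.
Solving gives a = 0.28166, b = −0.30134.
Gradient magnitude |∇z| = √(a² + b²) = √(0.07933 + 0.09081) = 0.41248.
True dip = arctan(0.41248) = 22.4°, dipping toward NW (azimuth ≈ 317°).

22.4°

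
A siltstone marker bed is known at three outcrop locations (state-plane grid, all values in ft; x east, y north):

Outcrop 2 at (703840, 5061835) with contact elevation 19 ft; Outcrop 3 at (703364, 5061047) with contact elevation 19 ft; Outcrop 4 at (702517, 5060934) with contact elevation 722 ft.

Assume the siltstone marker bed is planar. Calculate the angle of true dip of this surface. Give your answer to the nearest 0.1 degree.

Let the plane be z = a·x + b·y + c.
Outcrop 3−Outcrop 2: −476a − 788b = 0;  Outcrop 4−Outcrop 2: −1323a − 901b = 703.
Solving gives a = −0.90274, b = 0.54531.
Gradient magnitude |∇z| = √(a² + b²) = √(0.81494 + 0.29736) = 1.05466.
True dip = arctan(1.05466) = 46.5°, dipping toward ESE (azimuth ≈ 121°).

46.5°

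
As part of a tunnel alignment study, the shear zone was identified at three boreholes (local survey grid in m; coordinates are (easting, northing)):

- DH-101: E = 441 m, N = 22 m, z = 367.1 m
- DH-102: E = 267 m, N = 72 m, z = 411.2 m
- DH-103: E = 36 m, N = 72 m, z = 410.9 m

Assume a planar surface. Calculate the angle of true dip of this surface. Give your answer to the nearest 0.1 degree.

41.6°

Two edge vectors: DH-101→DH-102 = (-174, 50, 44.1), DH-101→DH-103 = (-405, 50, 43.8).
Normal n = (DH-101→DH-102) × (DH-101→DH-103) = (-15, -10239.3, 11550).
So ∂z/∂E = −n_x/n_z = 0.00130 and ∂z/∂N = −n_y/n_z = 0.88652.
Gradient magnitude |∇z| = √(a² + b²) = √(0.00000 + 0.78592) = 0.88652.
True dip = arctan(0.88652) = 41.6°, dipping toward S (azimuth ≈ 180°).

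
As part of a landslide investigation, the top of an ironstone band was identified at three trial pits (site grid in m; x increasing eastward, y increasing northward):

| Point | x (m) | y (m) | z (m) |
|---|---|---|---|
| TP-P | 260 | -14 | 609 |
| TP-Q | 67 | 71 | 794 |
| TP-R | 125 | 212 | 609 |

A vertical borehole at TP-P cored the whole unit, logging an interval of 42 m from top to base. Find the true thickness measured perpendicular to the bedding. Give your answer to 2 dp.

Let the plane be z = a·x + b·y + c.
TP-Q−TP-P: −193a + 85b = 185;  TP-R−TP-P: −135a + 226b = 0.
Solving gives a = −1.30075, b = −0.77700.
|∇z| = √(a²+b²) = 1.51515, so dip δ = arctan(1.51515) = 56.58°.
True thickness = vertical thickness × cos δ = 42 × cos 56.58° = 23.14 m.

23.14 m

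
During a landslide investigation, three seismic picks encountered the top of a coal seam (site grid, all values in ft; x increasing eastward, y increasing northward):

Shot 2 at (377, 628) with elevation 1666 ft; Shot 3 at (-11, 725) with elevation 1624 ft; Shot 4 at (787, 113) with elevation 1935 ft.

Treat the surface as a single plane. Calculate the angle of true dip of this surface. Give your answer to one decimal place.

Let the plane be z = a·x + b·y + c.
Shot 3−Shot 2: −388a + 97b = −42;  Shot 4−Shot 2: 410a − 515b = 269.
Solving gives a = −0.02789, b = −0.54453.
Gradient magnitude |∇z| = √(a² + b²) = √(0.00078 + 0.29651) = 0.54524.
True dip = arctan(0.54524) = 28.6°, dipping toward N (azimuth ≈ 003°).

28.6°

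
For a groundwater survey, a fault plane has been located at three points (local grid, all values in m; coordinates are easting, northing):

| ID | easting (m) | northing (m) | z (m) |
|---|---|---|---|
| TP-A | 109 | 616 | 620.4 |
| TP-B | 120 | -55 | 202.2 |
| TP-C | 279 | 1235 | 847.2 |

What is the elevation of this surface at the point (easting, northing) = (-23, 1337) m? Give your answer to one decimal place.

Let the plane be z = a·easting + b·northing + c.
TP-B−TP-A: 11a − 671b = −418.2;  TP-C−TP-A: 170a + 619b = 226.8.
Solving gives a = −0.882560, b = 0.608781.
Then c = 620.4 − a·109 − b·616 = 341.59.
At (-23, 1337): z = 20.3 + 813.9 + 341.59 = 1175.8 m.

1175.8 m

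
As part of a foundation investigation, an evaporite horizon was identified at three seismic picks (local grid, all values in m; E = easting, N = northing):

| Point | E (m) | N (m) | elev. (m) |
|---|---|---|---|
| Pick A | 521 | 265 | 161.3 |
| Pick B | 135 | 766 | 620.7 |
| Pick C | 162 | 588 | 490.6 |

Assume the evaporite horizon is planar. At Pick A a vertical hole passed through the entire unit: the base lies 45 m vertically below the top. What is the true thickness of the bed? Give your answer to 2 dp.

Let the plane be z = a·E + b·N + c.
Pick B−Pick A: −386a + 501b = 459.4;  Pick C−Pick A: −359a + 323b = 329.3.
Solving gives a = −0.30070, b = 0.68529.
|∇z| = √(a²+b²) = 0.74836, so dip δ = arctan(0.74836) = 36.81°.
True thickness = vertical thickness × cos δ = 45 × cos 36.81° = 36.03 m.

36.03 m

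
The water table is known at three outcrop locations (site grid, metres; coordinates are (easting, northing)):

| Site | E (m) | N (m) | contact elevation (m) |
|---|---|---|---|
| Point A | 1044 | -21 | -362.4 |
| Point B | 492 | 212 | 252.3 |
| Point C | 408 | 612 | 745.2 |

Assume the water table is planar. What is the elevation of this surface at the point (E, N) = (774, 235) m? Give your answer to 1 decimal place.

93.9 m

Two edge vectors: Point A→Point B = (-552, 233, 614.7), Point A→Point C = (-636, 633, 1107.6).
Normal n = (Point A→Point B) × (Point A→Point C) = (-131034.3, 220446, -201228).
So ∂z/∂E = −n_x/n_z = −0.651173 and ∂z/∂N = −n_y/n_z = 1.095504.
Intercept c from Point A: -362.4 + 679.82 + 23.01 = 340.43.
At (774, 235): z = −504.0 + 257.4 + 340.43 = 93.9 m.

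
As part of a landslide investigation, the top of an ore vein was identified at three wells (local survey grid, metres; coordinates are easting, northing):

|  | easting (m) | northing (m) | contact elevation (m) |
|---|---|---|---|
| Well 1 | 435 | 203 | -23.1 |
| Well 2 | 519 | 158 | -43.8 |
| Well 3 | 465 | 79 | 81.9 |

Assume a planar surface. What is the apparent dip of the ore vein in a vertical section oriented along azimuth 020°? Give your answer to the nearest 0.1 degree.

51.4°

Two edge vectors: Well 1→Well 2 = (84, -45, -20.7), Well 1→Well 3 = (30, -124, 105).
Normal n = (Well 1→Well 2) × (Well 1→Well 3) = (-7291.8, -9441, -9066).
So ∂z/∂easting = −n_x/n_z = −0.80430 and ∂z/∂northing = −n_y/n_z = −1.04136.
Unit vector along 020° is (sin 20°, cos 20°) = (0.3420, 0.9397).
Slope in that direction = a·(0.3420) + b·(0.9397) = −1.25365.
Apparent dip = arctan|1.25365| = 51.4° (true dip is 52.8°, so apparent ≤ true as expected).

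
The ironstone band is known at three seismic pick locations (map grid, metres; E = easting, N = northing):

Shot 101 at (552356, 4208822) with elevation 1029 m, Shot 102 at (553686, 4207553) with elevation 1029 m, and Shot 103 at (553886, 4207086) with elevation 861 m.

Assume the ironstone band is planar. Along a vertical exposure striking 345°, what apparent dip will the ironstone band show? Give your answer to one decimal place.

Two edge vectors: Shot 101→Shot 102 = (1330, -1269, 0), Shot 101→Shot 103 = (1530, -1736, -168).
Normal n = (Shot 101→Shot 102) × (Shot 101→Shot 103) = (213192, 223440, -367310).
So ∂z/∂E = −n_x/n_z = 0.58041 and ∂z/∂N = −n_y/n_z = 0.60831.
Unit vector along 345° is (sin 345°, cos 345°) = (-0.2588, 0.9659).
Slope in that direction = a·(-0.2588) + b·(0.9659) = 0.43736.
Apparent dip = arctan|0.43736| = 23.6° (true dip is 40.1°, so apparent ≤ true as expected).

23.6°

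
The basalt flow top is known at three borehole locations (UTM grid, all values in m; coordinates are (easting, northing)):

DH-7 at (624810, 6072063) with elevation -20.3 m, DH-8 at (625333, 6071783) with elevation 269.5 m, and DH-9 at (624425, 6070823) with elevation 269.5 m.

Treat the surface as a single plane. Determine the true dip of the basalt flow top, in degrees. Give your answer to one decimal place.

26.9°

Two edge vectors: DH-7→DH-8 = (523, -280, 289.8), DH-7→DH-9 = (-385, -1240, 289.8).
Normal n = (DH-7→DH-8) × (DH-7→DH-9) = (278208, -263138.4, -756320).
So ∂z/∂E = −n_x/n_z = 0.36784 and ∂z/∂N = −n_y/n_z = −0.34792.
Gradient magnitude |∇z| = √(a² + b²) = √(0.13531 + 0.12105) = 0.50632.
True dip = arctan(0.50632) = 26.9°, dipping toward NW (azimuth ≈ 313°).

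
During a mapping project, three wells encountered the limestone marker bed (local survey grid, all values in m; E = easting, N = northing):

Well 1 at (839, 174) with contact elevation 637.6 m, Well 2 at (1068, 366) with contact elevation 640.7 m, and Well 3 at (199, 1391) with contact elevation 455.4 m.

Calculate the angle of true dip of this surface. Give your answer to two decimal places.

Two edge vectors: Well 1→Well 2 = (229, 192, 3.1), Well 1→Well 3 = (-640, 1217, -182.2).
Normal n = (Well 1→Well 2) × (Well 1→Well 3) = (-38755.1, 39739.8, 401573).
So ∂z/∂E = −n_x/n_z = 0.09651 and ∂z/∂N = −n_y/n_z = −0.09896.
Gradient magnitude |∇z| = √(a² + b²) = √(0.00931 + 0.00979) = 0.13823.
True dip = arctan(0.13823) = 7.87°, dipping toward NW (azimuth ≈ 316°).

7.87°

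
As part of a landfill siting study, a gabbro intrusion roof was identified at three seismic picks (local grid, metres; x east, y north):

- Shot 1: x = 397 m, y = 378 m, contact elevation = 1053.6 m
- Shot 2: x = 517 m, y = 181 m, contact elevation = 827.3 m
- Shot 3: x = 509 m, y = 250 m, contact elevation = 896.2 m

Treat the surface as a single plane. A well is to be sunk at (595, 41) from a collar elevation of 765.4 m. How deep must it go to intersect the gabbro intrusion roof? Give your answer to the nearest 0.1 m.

Let the plane be z = a·x + b·y + c.
Shot 2−Shot 1: 120a − 197b = −226.3;  Shot 3−Shot 1: 112a − 128b = −157.4.
Solving gives a = −0.30450, b = 0.96325.
Then c = 1053.6 − a·397 − b·378 = 810.38.
At (595, 41): z_contact = −181.18 + 39.49 + 810.38 = 668.69 m.
Depth below ground = 765.4 − 668.69 = 96.7 m.

96.7 m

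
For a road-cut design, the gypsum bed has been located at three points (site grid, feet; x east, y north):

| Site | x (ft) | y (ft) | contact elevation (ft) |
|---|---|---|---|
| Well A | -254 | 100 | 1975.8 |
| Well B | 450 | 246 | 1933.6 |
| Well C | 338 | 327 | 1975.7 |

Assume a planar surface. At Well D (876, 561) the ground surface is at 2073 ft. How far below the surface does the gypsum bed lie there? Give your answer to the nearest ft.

88 ft

Let the plane be z = a·x + b·y + c.
Well B−Well A: 704a + 146b = −42.2;  Well C−Well A: 592a + 227b = −0.1.
Solving gives a = −0.13035, b = 0.33951.
Then c = 1975.8 − a·-254 − b·100 = 1908.74.
At (876, 561): z_contact = −114.2 + 190.5 + 1908.74 = 1985.0 ft.
Depth below ground = 2073 − 1985.0 = 88 ft.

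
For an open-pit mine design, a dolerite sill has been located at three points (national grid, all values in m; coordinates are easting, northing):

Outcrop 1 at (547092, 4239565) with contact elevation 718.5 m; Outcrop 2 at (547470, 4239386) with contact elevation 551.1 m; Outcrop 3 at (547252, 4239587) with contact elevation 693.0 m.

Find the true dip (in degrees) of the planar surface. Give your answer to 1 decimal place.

27.2°

Two edge vectors: Outcrop 1→Outcrop 2 = (378, -179, -167.4), Outcrop 1→Outcrop 3 = (160, 22, -25.5).
Normal n = (Outcrop 1→Outcrop 2) × (Outcrop 1→Outcrop 3) = (8247.3, -17145, 36956).
So ∂z/∂easting = −n_x/n_z = −0.22317 and ∂z/∂northing = −n_y/n_z = 0.46393.
Gradient magnitude |∇z| = √(a² + b²) = √(0.04980 + 0.21523) = 0.51481.
True dip = arctan(0.51481) = 27.2°, dipping toward SSE (azimuth ≈ 154°).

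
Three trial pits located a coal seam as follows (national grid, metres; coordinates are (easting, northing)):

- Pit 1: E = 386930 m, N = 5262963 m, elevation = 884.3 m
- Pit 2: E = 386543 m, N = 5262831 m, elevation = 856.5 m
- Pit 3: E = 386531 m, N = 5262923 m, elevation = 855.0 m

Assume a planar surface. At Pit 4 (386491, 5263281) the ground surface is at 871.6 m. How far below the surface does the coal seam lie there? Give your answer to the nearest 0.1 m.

Two edge vectors: Pit 1→Pit 2 = (-387, -132, -27.8), Pit 1→Pit 3 = (-399, -40, -29.3).
Normal n = (Pit 1→Pit 2) × (Pit 1→Pit 3) = (2755.6, -246.9, -37188).
So ∂z/∂E = −n_x/n_z = 0.074099172 and ∂z/∂N = −n_y/n_z = −0.006639238.
Intercept c from Pit 1: 884.3 − 28671.19 + 34942.07 = 7155.17.
At (386491, 5263281): z_contact = 28638.66 − 34944.18 + 7155.17 = 849.66 m.
Depth below ground = 871.6 − 849.66 = 21.9 m.

21.9 m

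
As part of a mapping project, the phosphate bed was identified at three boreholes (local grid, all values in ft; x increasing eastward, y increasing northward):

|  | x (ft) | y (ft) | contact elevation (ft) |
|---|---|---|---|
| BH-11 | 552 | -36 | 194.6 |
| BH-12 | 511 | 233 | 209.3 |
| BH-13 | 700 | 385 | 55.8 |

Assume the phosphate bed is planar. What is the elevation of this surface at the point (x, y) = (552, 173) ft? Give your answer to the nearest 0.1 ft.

181.7 ft

Let the plane be z = a·x + b·y + c.
BH-12−BH-11: −41a + 269b = 14.7;  BH-13−BH-11: 148a + 421b = −138.8.
Solving gives a = −0.76264, b = −0.06159.
Then c = 194.6 − a·552 − b·-36 = 613.36.
At (552, 173): z = −421.0 − 10.7 + 613.36 = 181.7 ft.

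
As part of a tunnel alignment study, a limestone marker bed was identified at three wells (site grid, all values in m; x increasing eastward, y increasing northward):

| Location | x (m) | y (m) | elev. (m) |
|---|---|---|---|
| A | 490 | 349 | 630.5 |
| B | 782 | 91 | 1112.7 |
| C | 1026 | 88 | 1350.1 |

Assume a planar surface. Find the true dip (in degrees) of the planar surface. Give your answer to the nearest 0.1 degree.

51.1°

Two edge vectors: A→B = (292, -258, 482.2), A→C = (536, -261, 719.6).
Normal n = (A→B) × (A→C) = (-59802.6, 48336, 62076).
So ∂z/∂x = −n_x/n_z = 0.96338 and ∂z/∂y = −n_y/n_z = −0.77866.
Gradient magnitude |∇z| = √(a² + b²) = √(0.92810 + 0.60631) = 1.23871.
True dip = arctan(1.23871) = 51.1°, dipping toward NW (azimuth ≈ 309°).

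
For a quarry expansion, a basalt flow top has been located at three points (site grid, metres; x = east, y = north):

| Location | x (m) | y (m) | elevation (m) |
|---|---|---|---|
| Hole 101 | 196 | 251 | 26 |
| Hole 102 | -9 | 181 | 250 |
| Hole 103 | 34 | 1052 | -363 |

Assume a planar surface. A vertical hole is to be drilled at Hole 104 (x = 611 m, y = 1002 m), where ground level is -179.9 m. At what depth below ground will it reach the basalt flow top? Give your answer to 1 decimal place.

Two edge vectors: Hole 101→Hole 102 = (-205, -70, 224), Hole 101→Hole 103 = (-162, 801, -389).
Normal n = (Hole 101→Hole 102) × (Hole 101→Hole 103) = (-152194, -116033, -175545).
So ∂z/∂x = −n_x/n_z = −0.866980 and ∂z/∂y = −n_y/n_z = −0.660987.
Intercept c from Hole 101: 26 + 169.93 + 165.91 = 361.84.
At (611, 1002): z_contact = −529.72 − 662.31 + 361.84 = -830.20 m.
Depth below ground = -179.9 − (-830.20) = 650.3 m.

650.3 m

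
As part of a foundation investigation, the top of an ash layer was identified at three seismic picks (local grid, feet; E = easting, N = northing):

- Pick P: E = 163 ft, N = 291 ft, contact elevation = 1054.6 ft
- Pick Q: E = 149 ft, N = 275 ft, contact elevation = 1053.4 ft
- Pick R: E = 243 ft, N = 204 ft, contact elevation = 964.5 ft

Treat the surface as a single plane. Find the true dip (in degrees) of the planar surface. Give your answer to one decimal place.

Let the plane be z = a·E + b·N + c.
Pick Q−Pick P: −14a − 16b = −1.2;  Pick R−Pick P: 80a − 87b = −90.1.
Solving gives a = −0.53531, b = 0.54339.
Gradient magnitude |∇z| = √(a² + b²) = √(0.28655 + 0.29528) = 0.76278.
True dip = arctan(0.76278) = 37.3°, dipping toward SE (azimuth ≈ 135°).

37.3°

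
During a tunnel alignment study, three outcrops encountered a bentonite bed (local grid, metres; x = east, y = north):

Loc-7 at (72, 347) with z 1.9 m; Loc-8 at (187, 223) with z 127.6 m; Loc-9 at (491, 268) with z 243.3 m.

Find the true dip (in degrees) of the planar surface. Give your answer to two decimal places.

36.69°

Let the plane be z = a·x + b·y + c.
Loc-8−Loc-7: 115a − 124b = 125.7;  Loc-9−Loc-7: 419a − 79b = 241.4.
Solving gives a = 0.46659, b = −0.58098.
Gradient magnitude |∇z| = √(a² + b²) = √(0.21771 + 0.33754) = 0.74515.
True dip = arctan(0.74515) = 36.69°, dipping toward NW (azimuth ≈ 321°).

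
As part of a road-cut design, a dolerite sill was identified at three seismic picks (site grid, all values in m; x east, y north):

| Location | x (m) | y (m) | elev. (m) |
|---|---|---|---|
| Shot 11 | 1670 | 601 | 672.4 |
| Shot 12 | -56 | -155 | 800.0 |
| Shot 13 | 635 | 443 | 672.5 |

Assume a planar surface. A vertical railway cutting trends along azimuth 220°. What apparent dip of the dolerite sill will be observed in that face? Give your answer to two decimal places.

9.81°

Let the plane be z = a·x + b·y + c.
Shot 12−Shot 11: −1726a − 756b = 127.6;  Shot 13−Shot 11: −1035a − 158b = 0.1.
Solving gives a = 0.03940, b = −0.25874.
Unit vector along 220° is (sin 220°, cos 220°) = (-0.6428, -0.7660).
Slope in that direction = a·(-0.6428) + b·(-0.7660) = 0.17288.
Apparent dip = arctan|0.17288| = 9.81° (true dip is 14.7°, so apparent ≤ true as expected).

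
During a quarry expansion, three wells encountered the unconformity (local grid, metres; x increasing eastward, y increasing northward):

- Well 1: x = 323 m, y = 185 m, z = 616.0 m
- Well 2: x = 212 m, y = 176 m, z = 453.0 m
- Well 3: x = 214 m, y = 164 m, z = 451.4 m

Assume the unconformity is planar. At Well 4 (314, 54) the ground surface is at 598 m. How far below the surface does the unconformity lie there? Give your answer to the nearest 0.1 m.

Let the plane be z = a·x + b·y + c.
Well 2−Well 1: −111a − 9b = −163;  Well 3−Well 1: −109a − 21b = −164.6.
Solving gives a = 1.43822, b = 0.37304.
Then c = 616 − a·323 − b·185 = 82.44.
At (314, 54): z_contact = 451.60 + 20.14 + 82.44 = 554.19 m.
Depth below ground = 598 − 554.19 = 43.8 m.

43.8 m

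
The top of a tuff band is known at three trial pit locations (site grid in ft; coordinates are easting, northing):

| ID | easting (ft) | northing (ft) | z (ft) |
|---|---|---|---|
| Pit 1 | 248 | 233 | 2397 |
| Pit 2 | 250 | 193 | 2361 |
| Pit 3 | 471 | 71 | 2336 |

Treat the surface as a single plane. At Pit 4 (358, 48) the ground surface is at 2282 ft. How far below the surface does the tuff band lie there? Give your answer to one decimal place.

Two edge vectors: Pit 1→Pit 2 = (2, -40, -36), Pit 1→Pit 3 = (223, -162, -61).
Normal n = (Pit 1→Pit 2) × (Pit 1→Pit 3) = (-3392, -7906, 8596).
So ∂z/∂easting = −n_x/n_z = 0.39460 and ∂z/∂northing = −n_y/n_z = 0.91973.
Intercept c from Pit 1: 2397 − 97.86 − 214.30 = 2084.84.
At (358, 48): z_contact = 141.27 + 44.15 + 2084.84 = 2270.26 ft.
Depth below ground = 2282 − 2270.26 = 11.7 ft.

11.7 ft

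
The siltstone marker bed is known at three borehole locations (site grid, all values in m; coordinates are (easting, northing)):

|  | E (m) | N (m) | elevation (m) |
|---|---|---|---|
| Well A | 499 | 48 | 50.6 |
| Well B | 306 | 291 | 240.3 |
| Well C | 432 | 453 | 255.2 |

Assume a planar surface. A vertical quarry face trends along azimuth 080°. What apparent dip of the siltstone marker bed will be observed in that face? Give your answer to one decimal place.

Two edge vectors: Well A→Well B = (-193, 243, 189.7), Well A→Well C = (-67, 405, 204.6).
Normal n = (Well A→Well B) × (Well A→Well C) = (-27110.7, 26777.9, -61884).
So ∂z/∂E = −n_x/n_z = −0.43809 and ∂z/∂N = −n_y/n_z = 0.43271.
Unit vector along 080° is (sin 80°, cos 80°) = (0.9848, 0.1736).
Slope in that direction = a·(0.9848) + b·(0.1736) = −0.35629.
Apparent dip = arctan|0.35629| = 19.6° (true dip is 31.6°, so apparent ≤ true as expected).

19.6°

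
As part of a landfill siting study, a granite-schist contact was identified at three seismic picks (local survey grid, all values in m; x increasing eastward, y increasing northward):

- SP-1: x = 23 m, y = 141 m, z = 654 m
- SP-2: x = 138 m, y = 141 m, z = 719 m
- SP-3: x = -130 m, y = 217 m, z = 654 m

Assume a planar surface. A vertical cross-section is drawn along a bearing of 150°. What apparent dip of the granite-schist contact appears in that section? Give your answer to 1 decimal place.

Two edge vectors: SP-1→SP-2 = (115, 0, 65), SP-1→SP-3 = (-153, 76, 0).
Normal n = (SP-1→SP-2) × (SP-1→SP-3) = (-4940, -9945, 8740).
So ∂z/∂x = −n_x/n_z = 0.56522 and ∂z/∂y = −n_y/n_z = 1.13787.
Unit vector along 150° is (sin 150°, cos 150°) = (0.5000, -0.8660).
Slope in that direction = a·(0.5000) + b·(-0.8660) = −0.70282.
Apparent dip = arctan|0.70282| = 35.1° (true dip is 51.8°, so apparent ≤ true as expected).

35.1°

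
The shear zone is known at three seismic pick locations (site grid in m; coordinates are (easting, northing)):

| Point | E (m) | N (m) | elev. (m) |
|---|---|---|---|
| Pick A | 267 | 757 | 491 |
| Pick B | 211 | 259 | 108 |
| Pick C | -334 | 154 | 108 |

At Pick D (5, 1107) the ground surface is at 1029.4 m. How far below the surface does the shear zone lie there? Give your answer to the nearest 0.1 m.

223.6 m

Two edge vectors: Pick A→Pick B = (-56, -498, -383), Pick A→Pick C = (-601, -603, -383).
Normal n = (Pick A→Pick B) × (Pick A→Pick C) = (-40215, 208735, -265530).
So ∂z/∂E = −n_x/n_z = −0.151452 and ∂z/∂N = −n_y/n_z = 0.786107.
Intercept c from Pick A: 491 + 40.44 − 595.08 = −63.65.
At (5, 1107): z_contact = −0.76 + 870.22 − 63.65 = 805.82 m.
Depth below ground = 1029.4 − 805.82 = 223.6 m.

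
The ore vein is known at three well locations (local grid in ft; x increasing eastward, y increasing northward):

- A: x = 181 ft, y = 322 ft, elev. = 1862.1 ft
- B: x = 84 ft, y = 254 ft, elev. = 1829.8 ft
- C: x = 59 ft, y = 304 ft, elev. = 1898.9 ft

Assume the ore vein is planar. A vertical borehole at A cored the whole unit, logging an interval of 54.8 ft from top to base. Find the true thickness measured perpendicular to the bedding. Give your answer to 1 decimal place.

34.4 ft

Let the plane be z = a·x + b·y + c.
B−A: −97a − 68b = −32.3;  C−A: −122a − 18b = 36.8.
Solving gives a = −0.47081, b = 1.14660.
|∇z| = √(a²+b²) = 1.23949, so dip δ = arctan(1.23949) = 51.10°.
True thickness = vertical thickness × cos δ = 54.8 × cos 51.10° = 34.4 ft.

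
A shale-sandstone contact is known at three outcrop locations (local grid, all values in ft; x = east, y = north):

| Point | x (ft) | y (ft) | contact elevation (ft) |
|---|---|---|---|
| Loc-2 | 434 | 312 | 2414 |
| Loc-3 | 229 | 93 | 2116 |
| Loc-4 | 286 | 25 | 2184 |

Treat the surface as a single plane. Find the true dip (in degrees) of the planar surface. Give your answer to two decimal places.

Two edge vectors: Loc-2→Loc-3 = (-205, -219, -298), Loc-2→Loc-4 = (-148, -287, -230).
Normal n = (Loc-2→Loc-3) × (Loc-2→Loc-4) = (-35156, -3046, 26423).
So ∂z/∂x = −n_x/n_z = 1.33051 and ∂z/∂y = −n_y/n_z = 0.11528.
Gradient magnitude |∇z| = √(a² + b²) = √(1.77025 + 0.01329) = 1.33549.
True dip = arctan(1.33549) = 53.17°, dipping toward W (azimuth ≈ 265°).

53.17°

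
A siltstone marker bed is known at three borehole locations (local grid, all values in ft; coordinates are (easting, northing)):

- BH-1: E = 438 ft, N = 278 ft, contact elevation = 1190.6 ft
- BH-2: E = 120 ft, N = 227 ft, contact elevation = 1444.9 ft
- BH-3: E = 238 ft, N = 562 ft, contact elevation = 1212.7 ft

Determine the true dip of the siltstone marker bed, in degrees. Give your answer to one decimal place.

Let the plane be z = a·E + b·N + c.
BH-2−BH-1: −318a − 51b = 254.3;  BH-3−BH-1: −200a + 284b = 22.1.
Solving gives a = −0.72975, b = −0.43609.
Gradient magnitude |∇z| = √(a² + b²) = √(0.53253 + 0.19017) = 0.85012.
True dip = arctan(0.85012) = 40.4°, dipping toward ENE (azimuth ≈ 059°).

40.4°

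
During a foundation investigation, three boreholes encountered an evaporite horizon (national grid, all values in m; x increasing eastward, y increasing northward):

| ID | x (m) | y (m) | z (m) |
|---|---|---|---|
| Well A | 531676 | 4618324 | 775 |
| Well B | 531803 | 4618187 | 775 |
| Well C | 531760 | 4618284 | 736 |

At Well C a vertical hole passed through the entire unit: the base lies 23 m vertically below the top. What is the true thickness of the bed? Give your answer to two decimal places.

Let the plane be z = a·x + b·y + c.
Well B−Well A: 127a − 137b = 0;  Well C−Well A: 84a − 40b = −39.
Solving gives a = −0.83121, b = −0.77054.
|∇z| = √(a²+b²) = 1.13342, so dip δ = arctan(1.13342) = 48.58°.
True thickness = vertical thickness × cos δ = 23 × cos 48.58° = 15.22 m.

15.22 m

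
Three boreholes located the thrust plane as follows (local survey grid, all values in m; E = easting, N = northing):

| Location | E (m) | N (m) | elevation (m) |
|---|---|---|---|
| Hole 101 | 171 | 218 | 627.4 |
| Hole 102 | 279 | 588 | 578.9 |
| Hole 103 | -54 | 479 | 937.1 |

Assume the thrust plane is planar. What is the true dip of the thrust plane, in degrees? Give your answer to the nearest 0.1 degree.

49.2°

Let the plane be z = a·E + b·N + c.
Hole 102−Hole 101: 108a + 370b = −48.5;  Hole 103−Hole 101: −225a + 261b = 309.7.
Solving gives a = −1.14187, b = 0.20222.
Gradient magnitude |∇z| = √(a² + b²) = √(1.30386 + 0.04089) = 1.15964.
True dip = arctan(1.15964) = 49.2°, dipping toward E (azimuth ≈ 100°).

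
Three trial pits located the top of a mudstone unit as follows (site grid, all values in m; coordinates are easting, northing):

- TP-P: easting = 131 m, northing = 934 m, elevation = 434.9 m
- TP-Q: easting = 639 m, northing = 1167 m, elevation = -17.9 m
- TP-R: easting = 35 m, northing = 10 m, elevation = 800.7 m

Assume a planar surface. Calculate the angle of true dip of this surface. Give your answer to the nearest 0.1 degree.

39.0°

Let the plane be z = a·easting + b·northing + c.
TP-Q−TP-P: 508a + 233b = −452.8;  TP-R−TP-P: −96a − 924b = 365.8.
Solving gives a = −0.74527, b = −0.31846.
Gradient magnitude |∇z| = √(a² + b²) = √(0.55543 + 0.10141) = 0.81046.
True dip = arctan(0.81046) = 39.0°, dipping toward ENE (azimuth ≈ 067°).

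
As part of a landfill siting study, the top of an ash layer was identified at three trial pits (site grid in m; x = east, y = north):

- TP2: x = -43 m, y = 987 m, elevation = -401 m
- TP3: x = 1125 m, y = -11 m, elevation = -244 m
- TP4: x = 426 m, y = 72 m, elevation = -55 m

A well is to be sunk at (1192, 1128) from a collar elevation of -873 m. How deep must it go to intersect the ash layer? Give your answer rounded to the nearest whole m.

Two edge vectors: TP2→TP3 = (1168, -998, 157), TP2→TP4 = (469, -915, 346).
Normal n = (TP2→TP3) × (TP2→TP4) = (-201653, -330495, -600658).
So ∂z/∂x = −n_x/n_z = −0.33572 and ∂z/∂y = −n_y/n_z = −0.55022.
Intercept c from TP2: -401 − 14.44 + 543.07 = 127.63.
At (1192, 1128): z_contact = −400.2 − 620.6 + 127.63 = -893.2 m.
Depth below ground = -873 − (-893.2) = 20 m.

20 m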